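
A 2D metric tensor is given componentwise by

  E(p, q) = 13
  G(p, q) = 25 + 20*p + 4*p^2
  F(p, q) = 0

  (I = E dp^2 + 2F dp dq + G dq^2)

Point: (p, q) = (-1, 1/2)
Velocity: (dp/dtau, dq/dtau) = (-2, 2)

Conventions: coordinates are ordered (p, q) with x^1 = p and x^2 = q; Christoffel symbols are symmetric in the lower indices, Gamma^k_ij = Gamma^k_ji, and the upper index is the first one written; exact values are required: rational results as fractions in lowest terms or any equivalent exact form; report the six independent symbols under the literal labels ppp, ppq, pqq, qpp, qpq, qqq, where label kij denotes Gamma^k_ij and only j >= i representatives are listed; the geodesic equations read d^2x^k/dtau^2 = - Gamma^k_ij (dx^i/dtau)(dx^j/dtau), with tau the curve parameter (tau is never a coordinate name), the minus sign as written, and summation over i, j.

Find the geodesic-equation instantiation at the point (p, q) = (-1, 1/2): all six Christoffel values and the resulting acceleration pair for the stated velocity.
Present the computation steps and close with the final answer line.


E = 13, F = 0, G = 9 at the point
E_p = 0, E_q = 0, F_p = 0, F_q = 0, G_p = 12, G_q = 0
EG - F^2 = 117;  g^inv = (1/117) * [[9, 0], [0, 13]]
first-kind symbols [ij,l] = (1/2)(d_i g_jl + d_j g_il - d_l g_ij): [pp,p] = E_p/2 = 0, [pp,q] = F_p - E_q/2 = 0, [pq,p] = E_q/2 = 0, [pq,q] = G_p/2 = 6, [qq,p] = F_q - G_p/2 = -6, [qq,q] = G_q/2 = 0
Gamma^p_ij = (G*[ij,p] - F*[ij,q])/(EG - F^2), Gamma^q_ij = (E*[ij,q] - F*[ij,p])/(EG - F^2)
Gamma_ppp = 0, Gamma_ppq = 0, Gamma_pqq = -6/13, Gamma_qpp = 0, Gamma_qpq = 2/3, Gamma_qqq = 0
d^2p/dtau^2 = -(Gamma_ppp*(-2)^2 + 2*Gamma_ppq*(-2)*(2) + Gamma_pqq*(2)^2) = 24/13
d^2q/dtau^2 = -(Gamma_qpp*(-2)^2 + 2*Gamma_qpq*(-2)*(2) + Gamma_qqq*(2)^2) = 16/3

Answer: Gamma_ppp = 0, Gamma_ppq = 0, Gamma_pqq = -6/13, Gamma_qpp = 0, Gamma_qpq = 2/3, Gamma_qqq = 0; accelerations (d^2p/dtau^2, d^2q/dtau^2) = (24/13, 16/3)


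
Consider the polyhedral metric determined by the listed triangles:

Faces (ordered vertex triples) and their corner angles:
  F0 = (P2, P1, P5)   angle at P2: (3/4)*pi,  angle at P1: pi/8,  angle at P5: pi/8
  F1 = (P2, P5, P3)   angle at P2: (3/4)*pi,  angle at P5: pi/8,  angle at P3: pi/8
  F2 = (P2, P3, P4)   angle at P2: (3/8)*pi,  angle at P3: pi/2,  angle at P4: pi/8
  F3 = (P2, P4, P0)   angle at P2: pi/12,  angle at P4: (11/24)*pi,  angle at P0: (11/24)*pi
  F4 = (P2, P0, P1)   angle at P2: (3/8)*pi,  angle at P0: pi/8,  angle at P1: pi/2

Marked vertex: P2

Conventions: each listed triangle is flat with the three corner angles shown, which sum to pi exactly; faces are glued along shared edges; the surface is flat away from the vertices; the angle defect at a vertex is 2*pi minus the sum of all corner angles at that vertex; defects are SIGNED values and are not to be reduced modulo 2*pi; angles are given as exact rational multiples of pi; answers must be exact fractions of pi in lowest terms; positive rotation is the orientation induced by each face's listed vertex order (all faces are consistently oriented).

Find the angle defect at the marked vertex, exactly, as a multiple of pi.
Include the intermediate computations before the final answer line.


Sum of corner angles at P2: (7/3)*pi
defect = 2*pi - (7/3)*pi

Answer: defect(P2) = -pi/3


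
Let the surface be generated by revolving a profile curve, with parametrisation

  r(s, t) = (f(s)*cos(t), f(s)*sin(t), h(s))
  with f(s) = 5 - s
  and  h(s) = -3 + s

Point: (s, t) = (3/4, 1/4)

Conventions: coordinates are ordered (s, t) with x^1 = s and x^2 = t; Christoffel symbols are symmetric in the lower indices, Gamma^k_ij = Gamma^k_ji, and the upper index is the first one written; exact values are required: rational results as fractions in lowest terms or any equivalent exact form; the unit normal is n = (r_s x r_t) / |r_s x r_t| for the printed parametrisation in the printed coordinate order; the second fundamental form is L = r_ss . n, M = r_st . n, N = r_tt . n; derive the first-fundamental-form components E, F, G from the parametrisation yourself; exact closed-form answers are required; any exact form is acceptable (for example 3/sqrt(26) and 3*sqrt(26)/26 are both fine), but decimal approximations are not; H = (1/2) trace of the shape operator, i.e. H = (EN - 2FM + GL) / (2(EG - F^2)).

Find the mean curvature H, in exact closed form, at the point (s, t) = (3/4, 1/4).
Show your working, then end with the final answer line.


f = 17/4, f' = -1, f'' = 0, h' = 1, h'' = 0
E = 2, F = 0, G = 289/16; answer radicand W^2 = 2
unnormalised second-form numerators: l = 0, m = 0, n = 17/4; L = l/sqrt(2), and similarly M = m/sqrt(W^2), N = n/sqrt(W^2)
H = (E*n - 2*F*m + G*l) / (2*(EG - F^2)*sqrt(W^2)); E*n - 2*F*m + G*l = 17/2, EG - F^2 = 289/8, so H = (2/17)/sqrt(2)

Answer: H = sqrt(2)/17


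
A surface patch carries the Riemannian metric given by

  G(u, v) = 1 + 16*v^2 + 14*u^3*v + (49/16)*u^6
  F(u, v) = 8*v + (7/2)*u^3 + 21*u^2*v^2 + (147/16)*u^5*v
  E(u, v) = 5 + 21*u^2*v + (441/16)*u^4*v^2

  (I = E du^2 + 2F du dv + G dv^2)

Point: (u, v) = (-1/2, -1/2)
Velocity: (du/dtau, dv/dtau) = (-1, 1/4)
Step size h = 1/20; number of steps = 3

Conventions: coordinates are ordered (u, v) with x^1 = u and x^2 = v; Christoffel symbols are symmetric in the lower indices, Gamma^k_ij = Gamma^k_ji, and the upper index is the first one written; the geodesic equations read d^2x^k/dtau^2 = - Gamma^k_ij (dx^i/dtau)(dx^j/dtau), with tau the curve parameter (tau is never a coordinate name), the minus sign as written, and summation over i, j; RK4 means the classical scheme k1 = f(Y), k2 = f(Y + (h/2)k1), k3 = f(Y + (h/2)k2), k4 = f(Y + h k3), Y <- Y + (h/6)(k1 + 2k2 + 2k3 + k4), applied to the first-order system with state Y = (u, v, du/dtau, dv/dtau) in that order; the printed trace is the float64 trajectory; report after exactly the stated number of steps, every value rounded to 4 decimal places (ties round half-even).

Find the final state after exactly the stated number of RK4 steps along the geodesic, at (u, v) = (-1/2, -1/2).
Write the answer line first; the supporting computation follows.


Answer: u = -0.6542, v = -0.4548, du/dtau = -1.0542, dv/dtau = 0.3554

f(Y) = (du/dtau, dv/dtau, -Gamma^u_ij Y'^i Y'^j, -Gamma^v_ij Y'^i Y'^j) with the Gammas evaluated at the stage position; h = 0.050000; intermediate values shown to 6 dp
step 0: u = -0.5000, v = -0.5000, du/dtau = -1.0000, dv/dtau = 0.2500
step 1:
  k1: at (u, v) = (-0.500000, -0.500000), (du/dtau, dv/dtau) = (-1.000000, 0.250000); Gamma_uuu = 0.456406, Gamma_uuv = 0.228203, Gamma_uvv = 0.695476, Gamma_vuu = -0.753601, Gamma_vuv = -0.376801, Gamma_vvv = -1.148345; k1 = (-1.000000, 0.250000, -0.385772, 0.636972)
  k2: at (u, v) = (-0.525000, -0.493750), (du/dtau, dv/dtau) = (-1.009644, 0.265924); Gamma_uuu = 0.459324, Gamma_uuv = 0.244198, Gamma_uvv = 0.675031, Gamma_vuu = -0.796156, Gamma_vuv = -0.423273, Gamma_vvv = -1.170044; k2 = (-1.009644, 0.265924, -0.384833, 0.667039)
  k3: at (u, v) = (-0.525241, -0.493352), (du/dtau, dv/dtau) = (-1.009621, 0.266676); Gamma_uuu = 0.459483, Gamma_uuv = 0.244591, Gamma_uvv = 0.675499, Gamma_vuu = -0.796035, Gamma_vuv = -0.423745, Gamma_vvv = -1.170274; k3 = (-1.009621, 0.266676, -0.384697, 0.666472)
  k4: at (u, v) = (-0.550481, -0.486666), (du/dtau, dv/dtau) = (-1.019235, 0.283324); Gamma_uuu = 0.458893, Gamma_uuv = 0.259533, Gamma_uvv = 0.652542, Gamma_vuu = -0.838069, Gamma_vuv = -0.473981, Gamma_vvv = -1.191727; k4 = (-1.019235, 0.283324, -0.379205, 0.692535)
  Y <- Y + (h/6)(k1 + 2k2 + 2k3 + k4): u = -0.5505, v = -0.4867, du/dtau = -1.0192, dv/dtau = 0.2833
step 2:
  k1: at (u, v) = (-0.550481, -0.486679), (du/dtau, dv/dtau) = (-1.019200, 0.283304); Gamma_uuu = 0.458887, Gamma_uuv = 0.259523, Gamma_uvv = 0.652515, Gamma_vuu = -0.838090, Gamma_vuv = -0.473981, Gamma_vvv = -1.191726; k1 = (-1.019200, 0.283304, -0.379178, 0.692514)
  k2: at (u, v) = (-0.575961, -0.479596), (du/dtau, dv/dtau) = (-1.028680, 0.300617); Gamma_uuu = 0.454581, Gamma_uuv = 0.272960, Gamma_uvv = 0.626921, Gamma_vuu = -0.879215, Gamma_vuv = -0.527938, Gamma_vvv = -1.212541; k2 = (-1.028680, 0.300617, -0.368865, 0.713430)
  k3: at (u, v) = (-0.576198, -0.479164), (du/dtau, dv/dtau) = (-1.028422, 0.301140); Gamma_uuu = 0.454738, Gamma_uuv = 0.273413, Gamma_uvv = 0.627445, Gamma_vuu = -0.878953, Gamma_vuv = -0.528474, Gamma_vvv = -1.212775; k3 = (-1.028422, 0.301140, -0.368503, 0.712271)
  k4: at (u, v) = (-0.601902, -0.471622), (du/dtau, dv/dtau) = (-1.037625, 0.318918); Gamma_uuu = 0.446631, Gamma_uuv = 0.285004, Gamma_uvv = 0.599376, Gamma_vuu = -0.918429, Gamma_vuv = -0.586067, Gamma_vvv = -1.232526; k4 = (-1.037625, 0.318918, -0.353209, 0.726320)
  Y <- Y + (h/6)(k1 + 2k2 + 2k3 + k4): u = -0.6019, v = -0.4716, du/dtau = -1.0376, dv/dtau = 0.3189
step 3:
  k1: at (u, v) = (-0.601907, -0.471631), (du/dtau, dv/dtau) = (-1.037593, 0.318890); Gamma_uuu = 0.446623, Gamma_uuv = 0.284995, Gamma_uvv = 0.599349, Gamma_vuu = -0.918454, Gamma_vuv = -0.586076, Gamma_vvv = -1.232527; k1 = (-1.037593, 0.318890, -0.353185, 0.726304)
  k2: at (u, v) = (-0.627846, -0.463659), (du/dtau, dv/dtau) = (-1.046423, 0.337047); Gamma_uuu = 0.434682, Gamma_uuv = 0.294304, Gamma_uvv = 0.568841, Gamma_vuu = -0.955775, Gamma_vuv = -0.647114, Gamma_vvv = -1.250761; k2 = (-1.046423, 0.337047, -0.332999, 0.732196)
  k3: at (u, v) = (-0.628067, -0.463205), (du/dtau, dv/dtau) = (-1.045918, 0.337195); Gamma_uuu = 0.434857, Gamma_uuv = 0.294815, Gamma_uvv = 0.569426, Gamma_vuu = -0.955347, Gamma_vuv = -0.647686, Gamma_vvv = -1.250987; k3 = (-1.045918, 0.337195, -0.332504, 0.730486)
  k4: at (u, v) = (-0.654203, -0.454771), (du/dtau, dv/dtau) = (-1.054218, 0.355414); Gamma_uuu = 0.419244, Gamma_uuv = 0.301548, Gamma_uvv = 0.536825, Gamma_vuu = -0.989661, Gamma_vuv = -0.711829, Gamma_vvv = -1.267220; k4 = (-1.054218, 0.355414, -0.307779, 0.726538)
  Y <- Y + (h/6)(k1 + 2k2 + 2k3 + k4): u = -0.6542, v = -0.4548, du/dtau = -1.0542, dv/dtau = 0.3554


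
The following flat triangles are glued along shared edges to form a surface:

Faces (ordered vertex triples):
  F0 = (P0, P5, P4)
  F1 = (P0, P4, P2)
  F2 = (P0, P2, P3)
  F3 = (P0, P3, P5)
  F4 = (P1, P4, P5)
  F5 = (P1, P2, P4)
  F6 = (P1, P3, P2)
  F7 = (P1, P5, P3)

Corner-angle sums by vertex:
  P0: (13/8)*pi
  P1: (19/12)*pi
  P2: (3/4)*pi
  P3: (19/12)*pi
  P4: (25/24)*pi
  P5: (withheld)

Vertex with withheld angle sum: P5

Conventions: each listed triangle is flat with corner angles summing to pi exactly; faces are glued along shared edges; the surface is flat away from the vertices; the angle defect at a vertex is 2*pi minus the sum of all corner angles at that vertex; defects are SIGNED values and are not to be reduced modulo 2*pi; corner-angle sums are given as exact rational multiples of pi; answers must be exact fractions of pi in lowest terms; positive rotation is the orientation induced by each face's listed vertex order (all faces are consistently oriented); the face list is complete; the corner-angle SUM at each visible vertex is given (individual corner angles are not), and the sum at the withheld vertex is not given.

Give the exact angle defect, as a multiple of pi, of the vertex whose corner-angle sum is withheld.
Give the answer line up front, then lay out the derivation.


Answer: defect(P5) = (7/12)*pi

V = 6, E = 12, F = 8; chi = V - E + F = 2
Gauss-Bonnet: total defect = 2*pi*chi = 4*pi; visible defects sum to (41/12)*pi


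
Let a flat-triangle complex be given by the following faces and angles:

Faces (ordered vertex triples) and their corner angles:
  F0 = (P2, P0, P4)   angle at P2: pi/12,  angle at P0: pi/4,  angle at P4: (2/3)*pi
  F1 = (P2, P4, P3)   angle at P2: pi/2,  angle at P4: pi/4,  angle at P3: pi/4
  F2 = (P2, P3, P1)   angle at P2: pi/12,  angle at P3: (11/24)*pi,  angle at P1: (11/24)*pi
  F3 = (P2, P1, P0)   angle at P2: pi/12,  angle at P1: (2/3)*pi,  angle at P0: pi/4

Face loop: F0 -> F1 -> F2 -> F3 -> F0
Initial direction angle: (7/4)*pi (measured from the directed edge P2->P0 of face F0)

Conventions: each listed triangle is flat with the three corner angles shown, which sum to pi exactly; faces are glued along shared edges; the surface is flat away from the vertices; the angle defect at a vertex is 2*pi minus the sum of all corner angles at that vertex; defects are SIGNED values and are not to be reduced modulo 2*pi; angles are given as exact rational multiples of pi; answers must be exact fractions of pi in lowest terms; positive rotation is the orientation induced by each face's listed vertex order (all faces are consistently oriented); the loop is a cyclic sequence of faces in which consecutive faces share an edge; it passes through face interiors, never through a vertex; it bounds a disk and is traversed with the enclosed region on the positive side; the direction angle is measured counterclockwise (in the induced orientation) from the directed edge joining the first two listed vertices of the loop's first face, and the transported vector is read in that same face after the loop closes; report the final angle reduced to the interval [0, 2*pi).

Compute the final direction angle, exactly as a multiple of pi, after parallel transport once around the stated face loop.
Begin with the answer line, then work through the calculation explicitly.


Answer: final direction angle = pi

enclosed vertex P2: corner angles sum to (3/4)*pi, defect = 2*pi - (3/4)*pi = (5/4)*pi
the rotation equals the total enclosed defect, so the final angle is initial + defects (mod 2*pi)
final angle = (7/4)*pi + (5/4)*pi = pi (mod 2*pi)


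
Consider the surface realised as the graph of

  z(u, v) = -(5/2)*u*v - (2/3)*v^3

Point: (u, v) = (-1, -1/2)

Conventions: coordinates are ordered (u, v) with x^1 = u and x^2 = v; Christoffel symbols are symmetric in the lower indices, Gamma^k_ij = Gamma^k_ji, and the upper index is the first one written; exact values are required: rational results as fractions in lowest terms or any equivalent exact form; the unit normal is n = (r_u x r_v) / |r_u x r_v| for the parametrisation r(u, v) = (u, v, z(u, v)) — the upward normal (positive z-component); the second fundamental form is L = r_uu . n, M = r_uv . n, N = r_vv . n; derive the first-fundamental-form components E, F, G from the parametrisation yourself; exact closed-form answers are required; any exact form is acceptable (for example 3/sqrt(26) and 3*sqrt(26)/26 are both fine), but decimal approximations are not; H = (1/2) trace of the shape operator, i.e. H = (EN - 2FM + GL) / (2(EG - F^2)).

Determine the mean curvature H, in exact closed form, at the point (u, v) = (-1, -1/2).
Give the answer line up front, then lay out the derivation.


Answer: H = 188*sqrt(105)/3675

z_u = 5/4, z_v = 2, z_uu = 0, z_uv = -5/2, z_vv = 2
E = 41/16, F = 5/2, G = 5; answer radicand W^2 = 105/16
unnormalised second-form numerators: l = 0, m = -5/2, n = 2; L = l/sqrt(105/16), and similarly M = m/sqrt(W^2), N = n/sqrt(W^2)
H = (E*n - 2*F*m + G*l) / (2*(EG - F^2)*sqrt(W^2)); E*n - 2*F*m + G*l = 141/8, EG - F^2 = 105/16, so H = (47/35)/sqrt(105/16)


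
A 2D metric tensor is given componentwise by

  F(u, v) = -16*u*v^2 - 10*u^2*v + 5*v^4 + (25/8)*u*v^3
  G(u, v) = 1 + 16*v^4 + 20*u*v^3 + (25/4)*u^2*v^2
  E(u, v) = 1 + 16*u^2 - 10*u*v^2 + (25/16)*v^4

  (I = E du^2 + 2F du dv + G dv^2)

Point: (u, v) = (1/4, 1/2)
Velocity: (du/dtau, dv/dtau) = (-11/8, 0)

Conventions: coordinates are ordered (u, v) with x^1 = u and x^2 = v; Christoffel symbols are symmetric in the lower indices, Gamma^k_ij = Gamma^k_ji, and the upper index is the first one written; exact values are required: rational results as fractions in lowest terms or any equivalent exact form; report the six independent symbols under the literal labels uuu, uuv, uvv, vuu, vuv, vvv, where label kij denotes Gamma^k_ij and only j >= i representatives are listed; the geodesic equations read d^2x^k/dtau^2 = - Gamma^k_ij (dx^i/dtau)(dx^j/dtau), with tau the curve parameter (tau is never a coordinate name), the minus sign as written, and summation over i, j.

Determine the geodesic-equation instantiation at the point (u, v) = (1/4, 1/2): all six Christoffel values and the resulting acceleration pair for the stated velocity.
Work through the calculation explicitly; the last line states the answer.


E = 377/256, F = -231/256, G = 697/256 at the point
E_u = 11/2, E_v = -55/32, F_u = -391/64, F_v = -197/128, G_u = 105/32, G_v = 777/64
EG - F^2 = 409/128;  g^inv = (128/409) * [[697/256, 231/256], [231/256, 377/256]]
first-kind symbols [ij,l] = (1/2)(d_i g_jl + d_j g_il - d_l g_ij): [uu,u] = E_u/2 = 11/4, [uu,v] = F_u - E_v/2 = -21/4, [uv,u] = E_v/2 = -55/64, [uv,v] = G_u/2 = 105/64, [vv,u] = F_v - G_u/2 = -407/128, [vv,v] = G_v/2 = 777/128
Gamma^u_ij = (G*[ij,u] - F*[ij,v])/(EG - F^2), Gamma^v_ij = (E*[ij,v] - F*[ij,u])/(EG - F^2)
Gamma_uuu = 352/409, Gamma_uuv = -110/409, Gamma_uvv = -407/409, Gamma_vuu = -672/409, Gamma_vuv = 210/409, Gamma_vvv = 777/409
d^2u/dtau^2 = -(Gamma_uuu*(-11/8)^2 + 2*Gamma_uuv*(-11/8)*(0) + Gamma_uvv*(0)^2) = -1331/818
d^2v/dtau^2 = -(Gamma_vuu*(-11/8)^2 + 2*Gamma_vuv*(-11/8)*(0) + Gamma_vvv*(0)^2) = 2541/818

Answer: Gamma_uuu = 352/409, Gamma_uuv = -110/409, Gamma_uvv = -407/409, Gamma_vuu = -672/409, Gamma_vuv = 210/409, Gamma_vvv = 777/409; accelerations (d^2u/dtau^2, d^2v/dtau^2) = (-1331/818, 2541/818)


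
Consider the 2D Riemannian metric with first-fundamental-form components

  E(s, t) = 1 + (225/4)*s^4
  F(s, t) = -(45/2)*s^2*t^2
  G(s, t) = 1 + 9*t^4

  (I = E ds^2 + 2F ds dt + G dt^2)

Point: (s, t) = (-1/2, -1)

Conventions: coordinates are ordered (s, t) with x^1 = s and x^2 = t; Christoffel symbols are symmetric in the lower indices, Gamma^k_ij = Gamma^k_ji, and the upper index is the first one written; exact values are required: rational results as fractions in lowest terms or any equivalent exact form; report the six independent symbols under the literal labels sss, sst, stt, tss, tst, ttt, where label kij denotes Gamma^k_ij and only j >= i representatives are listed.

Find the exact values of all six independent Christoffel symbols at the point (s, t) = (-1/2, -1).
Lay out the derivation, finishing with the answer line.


E = 289/64, F = -45/8, G = 10 at the point
E_s = -225/8, E_t = 0, F_s = 45/2, F_t = 45/4, G_s = 0, G_t = -36
EG - F^2 = 865/64;  g^inv = (64/865) * [[10, 45/8], [45/8, 289/64]]
first-kind symbols [ij,l] = (1/2)(d_i g_jl + d_j g_il - d_l g_ij): [ss,s] = E_s/2 = -225/16, [ss,t] = F_s - E_t/2 = 45/2, [st,s] = E_t/2 = 0, [st,t] = G_s/2 = 0, [tt,s] = F_t - G_s/2 = 45/4, [tt,t] = G_t/2 = -18
Gamma^s_ij = (G*[ij,s] - F*[ij,t])/(EG - F^2), Gamma^t_ij = (E*[ij,t] - F*[ij,s])/(EG - F^2)

Answer: Gamma_sss = -180/173, Gamma_sst = 0, Gamma_stt = 144/173, Gamma_tss = 288/173, Gamma_tst = 0, Gamma_ttt = -1152/865


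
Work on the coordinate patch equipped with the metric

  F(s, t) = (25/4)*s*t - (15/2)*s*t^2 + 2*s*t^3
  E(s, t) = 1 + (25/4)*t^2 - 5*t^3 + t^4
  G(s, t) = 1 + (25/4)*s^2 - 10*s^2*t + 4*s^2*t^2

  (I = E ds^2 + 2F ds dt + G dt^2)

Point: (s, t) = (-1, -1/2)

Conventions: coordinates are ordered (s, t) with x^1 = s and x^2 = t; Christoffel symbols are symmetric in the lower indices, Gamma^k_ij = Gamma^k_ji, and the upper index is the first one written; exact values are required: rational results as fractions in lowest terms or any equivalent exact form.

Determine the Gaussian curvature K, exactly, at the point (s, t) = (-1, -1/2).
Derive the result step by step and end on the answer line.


E = 13/4, F = 21/4, G = 53/4, EG - F^2 = 31/2 at the point
E_s = 0, E_t = -21/2, F_s = -21/4, F_t = -61/4, G_s = -49/2, G_t = -14
E_tt = 61/2, F_st = 61/4, G_ss = 49/2
K follows from Brioschi's formula, (det M1 - det M2)/(EG - F^2)^2.
M1 = [[-E_tt/2 + F_st - G_ss/2, E_s/2, F_s - E_t/2], [F_t - G_s/2, E, F], [G_t/2, F, G]] = [[-49/4, 0, 0], [-3, 13/4, 21/4], [-7, 21/4, 53/4]]; det M1 = -1519/8
M2 = [[0, E_t/2, G_s/2], [E_t/2, E, F], [G_s/2, F, G]] = [[0, -21/4, -49/4], [-21/4, 13/4, 21/4], [-49/4, 21/4, 53/4]]; det M2 = -1421/8
det M1 - det M2 = -49/4; K = -49/4 / (31/2)^2 = -49/961

Answer: K = -49/961


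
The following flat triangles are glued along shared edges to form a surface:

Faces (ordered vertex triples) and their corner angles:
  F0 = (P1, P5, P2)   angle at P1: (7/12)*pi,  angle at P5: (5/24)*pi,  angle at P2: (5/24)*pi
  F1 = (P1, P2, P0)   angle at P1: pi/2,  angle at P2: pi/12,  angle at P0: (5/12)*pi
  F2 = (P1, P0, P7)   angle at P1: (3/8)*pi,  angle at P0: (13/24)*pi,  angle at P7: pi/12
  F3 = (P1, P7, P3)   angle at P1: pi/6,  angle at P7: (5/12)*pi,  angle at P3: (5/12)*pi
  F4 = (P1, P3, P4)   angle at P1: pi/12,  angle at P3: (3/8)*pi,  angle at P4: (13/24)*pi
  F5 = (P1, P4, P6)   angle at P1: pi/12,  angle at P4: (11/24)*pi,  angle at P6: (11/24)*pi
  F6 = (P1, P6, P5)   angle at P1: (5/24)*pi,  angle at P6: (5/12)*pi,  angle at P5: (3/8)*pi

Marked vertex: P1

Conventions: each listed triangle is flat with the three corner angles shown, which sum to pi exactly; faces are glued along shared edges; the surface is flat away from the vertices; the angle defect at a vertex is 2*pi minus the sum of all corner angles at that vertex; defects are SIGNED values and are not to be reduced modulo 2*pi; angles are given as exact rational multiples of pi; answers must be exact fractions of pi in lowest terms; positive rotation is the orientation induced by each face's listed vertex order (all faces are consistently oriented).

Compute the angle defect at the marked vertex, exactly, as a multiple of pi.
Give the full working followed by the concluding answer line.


Sum of corner angles at P1: 2*pi
defect = 2*pi - 2*pi

Answer: defect(P1) = 0


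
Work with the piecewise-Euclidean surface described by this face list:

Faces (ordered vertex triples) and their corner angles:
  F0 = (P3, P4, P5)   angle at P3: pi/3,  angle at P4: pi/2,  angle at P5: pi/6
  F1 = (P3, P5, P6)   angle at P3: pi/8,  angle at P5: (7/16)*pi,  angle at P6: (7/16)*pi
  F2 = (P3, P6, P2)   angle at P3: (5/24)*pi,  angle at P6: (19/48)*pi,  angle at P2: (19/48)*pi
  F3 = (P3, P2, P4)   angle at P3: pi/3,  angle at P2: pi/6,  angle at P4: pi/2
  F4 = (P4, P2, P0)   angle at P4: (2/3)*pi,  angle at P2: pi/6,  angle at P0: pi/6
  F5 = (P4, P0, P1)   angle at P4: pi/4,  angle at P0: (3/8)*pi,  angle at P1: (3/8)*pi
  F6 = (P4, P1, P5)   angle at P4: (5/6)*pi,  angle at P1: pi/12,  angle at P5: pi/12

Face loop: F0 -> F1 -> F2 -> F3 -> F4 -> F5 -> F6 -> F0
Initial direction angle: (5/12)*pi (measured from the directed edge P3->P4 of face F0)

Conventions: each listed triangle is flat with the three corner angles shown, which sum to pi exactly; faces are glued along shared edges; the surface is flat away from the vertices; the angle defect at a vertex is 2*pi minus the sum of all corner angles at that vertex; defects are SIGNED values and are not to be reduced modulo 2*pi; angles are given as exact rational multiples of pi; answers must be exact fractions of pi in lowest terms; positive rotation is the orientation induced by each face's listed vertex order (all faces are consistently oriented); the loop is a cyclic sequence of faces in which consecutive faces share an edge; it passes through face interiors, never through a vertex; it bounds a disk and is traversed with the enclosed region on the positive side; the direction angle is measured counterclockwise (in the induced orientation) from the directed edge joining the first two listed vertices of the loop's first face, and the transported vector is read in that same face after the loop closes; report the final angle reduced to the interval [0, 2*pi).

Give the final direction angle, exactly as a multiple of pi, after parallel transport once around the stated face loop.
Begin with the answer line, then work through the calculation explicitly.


Answer: final direction angle = (2/3)*pi

enclosed vertex P3: corner angles sum to pi, defect = 2*pi - pi = pi
enclosed vertex P4: corner angles sum to (11/4)*pi, defect = 2*pi - (11/4)*pi = (-3/4)*pi
by Gauss-Bonnet the loop rotates the vector by the enclosed defect sum (positive orientation, mod 2*pi)
final angle = (5/12)*pi + pi/4 = (2/3)*pi (mod 2*pi)


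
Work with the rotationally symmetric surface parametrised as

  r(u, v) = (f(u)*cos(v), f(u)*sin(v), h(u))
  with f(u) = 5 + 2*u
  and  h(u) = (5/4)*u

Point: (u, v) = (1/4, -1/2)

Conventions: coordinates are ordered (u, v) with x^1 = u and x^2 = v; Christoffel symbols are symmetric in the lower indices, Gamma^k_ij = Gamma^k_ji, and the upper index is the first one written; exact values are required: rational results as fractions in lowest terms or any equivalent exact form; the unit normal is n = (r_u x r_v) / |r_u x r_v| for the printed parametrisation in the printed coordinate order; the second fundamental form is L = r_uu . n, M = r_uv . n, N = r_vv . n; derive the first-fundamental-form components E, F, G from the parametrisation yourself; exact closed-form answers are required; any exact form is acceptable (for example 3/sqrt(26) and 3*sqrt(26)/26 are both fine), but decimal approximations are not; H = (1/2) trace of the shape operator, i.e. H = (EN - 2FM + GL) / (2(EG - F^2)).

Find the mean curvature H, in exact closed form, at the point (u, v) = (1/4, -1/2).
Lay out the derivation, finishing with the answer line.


f = 11/2, f' = 2, f'' = 0, h' = 5/4, h'' = 0
E = 89/16, F = 0, G = 121/4; answer radicand W^2 = 89/16
unnormalised second-form numerators: l = 0, m = 0, n = 55/8; L = l/sqrt(89/16), and similarly M = m/sqrt(W^2), N = n/sqrt(W^2)
H = (E*n - 2*F*m + G*l) / (2*(EG - F^2)*sqrt(W^2)); E*n - 2*F*m + G*l = 4895/128, EG - F^2 = 10769/64, so H = (5/44)/sqrt(89/16)

Answer: H = 5*sqrt(89)/979


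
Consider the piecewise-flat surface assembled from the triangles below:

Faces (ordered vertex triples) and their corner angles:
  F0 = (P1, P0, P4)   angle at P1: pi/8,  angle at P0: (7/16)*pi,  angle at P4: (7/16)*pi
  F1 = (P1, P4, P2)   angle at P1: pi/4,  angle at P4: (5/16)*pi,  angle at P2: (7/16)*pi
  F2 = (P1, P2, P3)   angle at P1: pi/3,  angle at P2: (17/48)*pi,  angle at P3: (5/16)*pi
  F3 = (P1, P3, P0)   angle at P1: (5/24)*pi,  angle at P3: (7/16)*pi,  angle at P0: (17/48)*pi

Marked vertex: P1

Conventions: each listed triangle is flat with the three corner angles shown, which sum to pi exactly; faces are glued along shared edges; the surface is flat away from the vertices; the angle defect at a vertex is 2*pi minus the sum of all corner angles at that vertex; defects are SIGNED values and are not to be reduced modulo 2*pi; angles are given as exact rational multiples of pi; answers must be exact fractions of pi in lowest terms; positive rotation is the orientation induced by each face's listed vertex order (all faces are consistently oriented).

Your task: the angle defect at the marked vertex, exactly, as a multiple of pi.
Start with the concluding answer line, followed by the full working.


Answer: defect(P1) = (13/12)*pi

Sum of corner angles at P1: (11/12)*pi
defect = 2*pi - (11/12)*pi


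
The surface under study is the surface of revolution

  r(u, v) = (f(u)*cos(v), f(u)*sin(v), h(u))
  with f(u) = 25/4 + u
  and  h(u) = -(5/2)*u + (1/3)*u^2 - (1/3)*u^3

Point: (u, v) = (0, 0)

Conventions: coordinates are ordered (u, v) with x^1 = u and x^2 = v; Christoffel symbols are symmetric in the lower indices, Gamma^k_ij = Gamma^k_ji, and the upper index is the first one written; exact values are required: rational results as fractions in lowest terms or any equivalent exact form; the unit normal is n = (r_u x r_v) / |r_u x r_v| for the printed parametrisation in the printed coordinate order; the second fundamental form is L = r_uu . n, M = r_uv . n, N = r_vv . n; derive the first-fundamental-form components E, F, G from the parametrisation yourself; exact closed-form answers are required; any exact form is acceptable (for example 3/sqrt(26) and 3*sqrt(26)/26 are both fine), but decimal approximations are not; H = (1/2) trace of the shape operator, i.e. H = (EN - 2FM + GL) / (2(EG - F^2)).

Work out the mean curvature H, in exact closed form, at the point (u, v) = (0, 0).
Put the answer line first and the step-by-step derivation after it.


Answer: H = -134*sqrt(29)/12615

f = 25/4, f' = 1, f'' = 0, h' = -5/2, h'' = 2/3
E = 29/4, F = 0, G = 625/16; answer radicand W^2 = 29/4
unnormalised second-form numerators: l = 2/3, m = 0, n = -125/8; L = l/sqrt(29/4), and similarly M = m/sqrt(W^2), N = n/sqrt(W^2)
H = (E*n - 2*F*m + G*l) / (2*(EG - F^2)*sqrt(W^2)); E*n - 2*F*m + G*l = -8375/96, EG - F^2 = 18125/64, so H = (-67/435)/sqrt(29/4)


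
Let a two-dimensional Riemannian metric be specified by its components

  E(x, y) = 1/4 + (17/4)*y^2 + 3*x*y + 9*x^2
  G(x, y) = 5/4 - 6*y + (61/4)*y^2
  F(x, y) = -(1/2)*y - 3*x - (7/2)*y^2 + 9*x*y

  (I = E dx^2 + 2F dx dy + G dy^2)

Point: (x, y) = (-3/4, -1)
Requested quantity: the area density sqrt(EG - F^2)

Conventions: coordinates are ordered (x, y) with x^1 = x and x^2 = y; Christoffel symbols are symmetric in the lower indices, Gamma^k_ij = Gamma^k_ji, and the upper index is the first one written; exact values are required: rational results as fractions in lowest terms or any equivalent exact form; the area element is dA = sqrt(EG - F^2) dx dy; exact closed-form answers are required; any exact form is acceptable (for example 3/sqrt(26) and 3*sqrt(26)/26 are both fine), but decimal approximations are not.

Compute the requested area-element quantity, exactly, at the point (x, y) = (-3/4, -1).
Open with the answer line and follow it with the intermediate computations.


Answer: sqrt(EG - F^2) = 3*sqrt(1634)/8

E = 189/16, F = 6, G = 45/2; EG - F^2 = 7353/32


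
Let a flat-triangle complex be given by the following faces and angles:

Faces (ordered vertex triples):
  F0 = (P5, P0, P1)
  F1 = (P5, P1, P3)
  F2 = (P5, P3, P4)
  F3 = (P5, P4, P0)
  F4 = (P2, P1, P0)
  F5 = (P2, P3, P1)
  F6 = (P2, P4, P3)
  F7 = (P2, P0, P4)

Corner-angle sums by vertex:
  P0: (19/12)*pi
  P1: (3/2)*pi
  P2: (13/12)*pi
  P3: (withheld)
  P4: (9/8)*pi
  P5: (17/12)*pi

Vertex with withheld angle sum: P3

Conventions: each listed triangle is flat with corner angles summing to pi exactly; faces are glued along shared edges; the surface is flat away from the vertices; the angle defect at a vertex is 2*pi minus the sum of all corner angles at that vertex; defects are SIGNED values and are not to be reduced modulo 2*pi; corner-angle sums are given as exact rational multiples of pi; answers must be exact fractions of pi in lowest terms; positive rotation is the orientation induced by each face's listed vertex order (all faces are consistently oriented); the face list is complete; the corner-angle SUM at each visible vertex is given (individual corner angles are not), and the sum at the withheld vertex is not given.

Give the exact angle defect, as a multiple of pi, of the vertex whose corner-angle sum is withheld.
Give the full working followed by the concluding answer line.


V = 6, E = 12, F = 8; chi = V - E + F = 2
Gauss-Bonnet: total defect = 2*pi*chi = 4*pi; visible defects sum to (79/24)*pi

Answer: defect(P3) = (17/24)*pi


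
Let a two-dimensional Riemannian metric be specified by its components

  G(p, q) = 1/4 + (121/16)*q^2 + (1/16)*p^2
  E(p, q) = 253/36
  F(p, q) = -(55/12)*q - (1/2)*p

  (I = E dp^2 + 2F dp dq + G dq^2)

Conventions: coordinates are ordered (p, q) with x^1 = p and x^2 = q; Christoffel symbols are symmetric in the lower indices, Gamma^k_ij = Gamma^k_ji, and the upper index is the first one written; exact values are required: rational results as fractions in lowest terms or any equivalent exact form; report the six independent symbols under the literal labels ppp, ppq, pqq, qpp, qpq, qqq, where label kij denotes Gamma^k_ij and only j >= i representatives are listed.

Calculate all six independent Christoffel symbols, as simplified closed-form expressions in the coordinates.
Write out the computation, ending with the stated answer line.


E = 253/36; F = -(55/12)*q - (1/2)*p; G = 1/4 + (121/16)*q^2 + (1/16)*p^2
Gamma^k_ij = (1/2) g^{kl} (d_i g_jl + d_j g_il - d_l g_ij), with g^inv = (1/(EG-F^2)) [[G, -F], [-F, E]]
first partials: E_p = 0, E_q = 0, F_p = -1/2, F_q = -55/12, G_p = (1/8)*p, G_q = (121/8)*q
D = EG - F^2 = 253/144 + (2057/64)*q^2 - (55/12)*p*q + (109/576)*p^2
expanded: Gamma^p_pp = (G E_p - 2F F_p + F E_q)/(2D), Gamma^p_pq = (G E_q - F G_p)/(2D), Gamma^p_qq = (2G F_q - G G_p - F G_q)/(2D), Gamma^q_pp = (2E F_p - E E_q - F E_p)/(2D), Gamma^q_pq = (E G_p - F E_q)/(2D), Gamma^q_qq = (E G_q - 2F F_q + F G_p)/(2D); substitute and cancel common factors

Answer: Gamma_ppp = (-144*p - 1320*q)/(109*p^2 - 2640*p*q + 18513*q^2 + 1012), Gamma_ppq = (18*p^2 + 165*p*q)/(109*p^2 - 2640*p*q + 18513*q^2 + 1012), Gamma_pqq = (-9*p^3 - 660*p^2 - 1089*p*q^2 + 8712*p*q - 36*p - 2640)/(436*p^2 - 10560*p*q + 74052*q^2 + 4048), Gamma_qpp = -2024/(109*p^2 - 2640*p*q + 18513*q^2 + 1012), Gamma_qpq = 253*p/(109*p^2 - 2640*p*q + 18513*q^2 + 1012), Gamma_qqq = (-18*p^2 - 165*p*q - 1320*p + 18513*q)/(109*p^2 - 2640*p*q + 18513*q^2 + 1012)


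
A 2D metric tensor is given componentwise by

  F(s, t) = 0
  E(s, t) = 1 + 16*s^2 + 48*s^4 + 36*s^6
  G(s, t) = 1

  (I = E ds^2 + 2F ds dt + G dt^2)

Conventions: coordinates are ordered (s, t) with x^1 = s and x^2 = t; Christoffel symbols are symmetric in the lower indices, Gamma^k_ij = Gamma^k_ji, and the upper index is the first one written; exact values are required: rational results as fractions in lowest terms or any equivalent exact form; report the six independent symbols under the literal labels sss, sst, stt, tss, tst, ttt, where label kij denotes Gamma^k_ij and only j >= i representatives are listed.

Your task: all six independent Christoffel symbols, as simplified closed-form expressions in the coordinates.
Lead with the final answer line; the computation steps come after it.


Answer: Gamma_sss = (108*s^5 + 96*s^3 + 16*s)/(36*s^6 + 48*s^4 + 16*s^2 + 1), Gamma_sst = 0, Gamma_stt = 0, Gamma_tss = 0, Gamma_tst = 0, Gamma_ttt = 0

E = 1 + 16*s^2 + 48*s^4 + 36*s^6; F = 0; G = 1
Gamma^k_ij = (1/2) g^{kl} (d_i g_jl + d_j g_il - d_l g_ij), with g^inv = (1/(EG-F^2)) [[G, -F], [-F, E]]
first partials: E_s = 32*s + 192*s^3 + 216*s^5, E_t = 0, F_s = 0, F_t = 0, G_s = 0, G_t = 0
D = EG - F^2 = 1 + 16*s^2 + 48*s^4 + 36*s^6
expanded: Gamma^s_ss = (G E_s - 2F F_s + F E_t)/(2D), Gamma^s_st = (G E_t - F G_s)/(2D), Gamma^s_tt = (2G F_t - G G_s - F G_t)/(2D), Gamma^t_ss = (2E F_s - E E_t - F E_s)/(2D), Gamma^t_st = (E G_s - F E_t)/(2D), Gamma^t_tt = (E G_t - 2F F_t + F G_s)/(2D); substitute and cancel common factors


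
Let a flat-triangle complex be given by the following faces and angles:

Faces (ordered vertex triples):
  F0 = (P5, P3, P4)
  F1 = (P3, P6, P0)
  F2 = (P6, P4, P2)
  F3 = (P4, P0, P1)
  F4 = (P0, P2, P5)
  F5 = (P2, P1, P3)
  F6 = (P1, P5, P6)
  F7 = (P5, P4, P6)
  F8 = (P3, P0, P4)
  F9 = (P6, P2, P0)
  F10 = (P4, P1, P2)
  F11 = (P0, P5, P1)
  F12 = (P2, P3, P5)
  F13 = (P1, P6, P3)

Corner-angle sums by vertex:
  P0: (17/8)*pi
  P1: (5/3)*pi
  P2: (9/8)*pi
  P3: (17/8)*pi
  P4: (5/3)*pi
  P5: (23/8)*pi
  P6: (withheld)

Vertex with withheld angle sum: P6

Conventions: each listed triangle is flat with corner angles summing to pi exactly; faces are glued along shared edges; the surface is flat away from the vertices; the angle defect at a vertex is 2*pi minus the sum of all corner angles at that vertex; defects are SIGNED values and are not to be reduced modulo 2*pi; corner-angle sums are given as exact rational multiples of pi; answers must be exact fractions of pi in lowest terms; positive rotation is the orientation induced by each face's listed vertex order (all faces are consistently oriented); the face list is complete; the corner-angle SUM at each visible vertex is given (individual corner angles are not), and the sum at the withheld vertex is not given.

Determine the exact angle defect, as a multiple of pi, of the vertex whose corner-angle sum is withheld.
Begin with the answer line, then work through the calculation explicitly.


Answer: defect(P6) = (-5/12)*pi

V = 7, E = 21, F = 14; chi = V - E + F = 0
Gauss-Bonnet: total defect = 2*pi*chi = 0; visible defects sum to (5/12)*pi


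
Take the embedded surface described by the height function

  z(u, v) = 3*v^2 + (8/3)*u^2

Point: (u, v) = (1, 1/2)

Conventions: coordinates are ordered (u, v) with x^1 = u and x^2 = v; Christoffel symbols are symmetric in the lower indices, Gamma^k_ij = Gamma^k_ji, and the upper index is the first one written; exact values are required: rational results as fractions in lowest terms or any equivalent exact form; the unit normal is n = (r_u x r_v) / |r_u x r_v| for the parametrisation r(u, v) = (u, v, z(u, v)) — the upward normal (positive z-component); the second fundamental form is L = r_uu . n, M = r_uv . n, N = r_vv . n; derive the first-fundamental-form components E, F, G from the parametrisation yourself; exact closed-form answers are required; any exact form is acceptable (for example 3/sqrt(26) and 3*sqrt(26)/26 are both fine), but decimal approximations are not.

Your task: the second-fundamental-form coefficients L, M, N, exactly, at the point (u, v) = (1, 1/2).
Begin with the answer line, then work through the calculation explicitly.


Answer: L = 8*sqrt(346)/173, M = 0, N = 9*sqrt(346)/173

z_u = 16/3, z_v = 3, z_uu = 16/3, z_uv = 0, z_vv = 6
E = 265/9, F = 16, G = 10; answer radicand W^2 = 346/9
unnormalised second-form numerators: l = 16/3, m = 0, n = 6; L = l/sqrt(346/9), and similarly M = m/sqrt(W^2), N = n/sqrt(W^2)


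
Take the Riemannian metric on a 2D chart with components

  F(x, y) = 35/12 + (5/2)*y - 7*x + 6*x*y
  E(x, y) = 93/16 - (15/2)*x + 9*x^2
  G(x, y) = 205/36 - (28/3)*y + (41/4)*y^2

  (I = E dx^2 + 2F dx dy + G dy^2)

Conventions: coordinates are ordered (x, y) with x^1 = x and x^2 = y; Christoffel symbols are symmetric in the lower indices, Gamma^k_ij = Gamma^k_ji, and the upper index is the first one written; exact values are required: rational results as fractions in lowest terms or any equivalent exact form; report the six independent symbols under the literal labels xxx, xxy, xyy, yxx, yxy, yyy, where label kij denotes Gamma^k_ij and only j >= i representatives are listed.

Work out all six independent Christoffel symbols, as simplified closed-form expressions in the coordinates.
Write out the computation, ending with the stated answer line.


E = 93/16 - (15/2)*x + 9*x^2; F = 35/12 + (5/2)*y - 7*x + 6*x*y; G = 205/36 - (28/3)*y + (41/4)*y^2
Gamma^k_ij = (1/2) g^{kl} (d_i g_jl + d_j g_il - d_l g_ij), with g^inv = (1/(EG-F^2)) [[G, -F], [-F, E]]
first partials: E_x = -15/2 + 18*x, E_y = 0, F_x = -7 + 6*y, F_y = 5/2 + 6*x, G_x = 0, G_y = -28/3 + (41/2)*y
D = EG - F^2 = 14165/576 - (413/6)*y - (15/8)*x + (3413/64)*y^2 + 70*x*y + (9/4)*x^2 - (855/8)*x*y^2 + (225/4)*x^2*y^2
expanded: Gamma^x_xx = (G E_x - 2F F_x + F E_y)/(2D), Gamma^x_xy = (G E_y - F G_x)/(2D), Gamma^x_yy = (2G F_y - G G_x - F G_y)/(2D), Gamma^y_xx = (2E F_x - E E_y - F E_x)/(2D), Gamma^y_xy = (E G_x - F E_y)/(2D), Gamma^y_yy = (E G_y - 2F F_y + F G_x)/(2D); substitute and cancel common factors

Answer: Gamma_xxx = (32400*x*y^2 + 1296*x - 30780*y^2 + 20160*y - 540)/(32400*x^2*y^2 + 1296*x^2 - 61560*x*y^2 + 40320*x*y - 1080*x + 30717*y^2 - 39648*y + 14165), Gamma_xxy = 0, Gamma_xyy = (25200*x*y + 864*x - 23940*y + 16040)/(32400*x^2*y^2 + 1296*x^2 - 61560*x*y^2 + 40320*x*y - 1080*x + 30717*y^2 - 39648*y + 14165), Gamma_yxx = (-25920*x*y + 25488*y - 17136)/(32400*x^2*y^2 + 1296*x^2 - 61560*x*y^2 + 40320*x*y - 1080*x + 30717*y^2 - 39648*y + 14165), Gamma_yxy = 0, Gamma_yyy = (32400*x^2*y - 61560*x*y + 20160*x + 30717*y - 19824)/(32400*x^2*y^2 + 1296*x^2 - 61560*x*y^2 + 40320*x*y - 1080*x + 30717*y^2 - 39648*y + 14165)


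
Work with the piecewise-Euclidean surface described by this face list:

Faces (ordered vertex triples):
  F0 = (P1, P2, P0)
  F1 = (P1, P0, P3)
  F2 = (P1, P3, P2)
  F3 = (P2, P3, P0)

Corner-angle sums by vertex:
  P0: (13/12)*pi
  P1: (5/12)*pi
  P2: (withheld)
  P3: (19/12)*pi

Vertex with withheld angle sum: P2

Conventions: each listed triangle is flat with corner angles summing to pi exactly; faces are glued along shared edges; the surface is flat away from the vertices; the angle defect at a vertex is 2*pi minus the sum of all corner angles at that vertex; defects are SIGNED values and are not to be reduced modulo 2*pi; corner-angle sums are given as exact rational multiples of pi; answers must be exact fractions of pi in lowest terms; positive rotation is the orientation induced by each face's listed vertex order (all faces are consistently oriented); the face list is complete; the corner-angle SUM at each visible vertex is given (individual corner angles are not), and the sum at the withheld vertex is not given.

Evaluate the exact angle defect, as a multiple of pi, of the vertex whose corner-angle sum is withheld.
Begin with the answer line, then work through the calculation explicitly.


Answer: defect(P2) = (13/12)*pi

V = 4, E = 6, F = 4; chi = V - E + F = 2
Gauss-Bonnet: total defect = 2*pi*chi = 4*pi; visible defects sum to (35/12)*pi
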